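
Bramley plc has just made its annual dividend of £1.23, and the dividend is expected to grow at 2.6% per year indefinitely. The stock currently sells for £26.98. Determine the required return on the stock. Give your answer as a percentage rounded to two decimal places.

D₁ = £1.23 × 1.026 = £1.2620
P = D₁/(r − g) ⇒ r = D₁/P + g = £1.2620/£26.98 + 0.026 = 0.046775 + 0.026 = 0.072775

7.28%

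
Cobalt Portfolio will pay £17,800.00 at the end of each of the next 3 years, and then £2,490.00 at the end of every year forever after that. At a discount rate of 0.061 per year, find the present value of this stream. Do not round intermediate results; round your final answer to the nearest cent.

PV of 3-year annuity: £17,800.00 × [1 − (1+0.061)^−3] / 0.061 = 47491.71937
Perpetuity value at year 3: £2,490.00 / 0.061 = 40819.67213
PV of perpetuity: 40819.67213 / (1+0.061)^3 = 34176.16757
Total PV = 47491.71937 + 34176.16757 = 81667.88694

£81667.89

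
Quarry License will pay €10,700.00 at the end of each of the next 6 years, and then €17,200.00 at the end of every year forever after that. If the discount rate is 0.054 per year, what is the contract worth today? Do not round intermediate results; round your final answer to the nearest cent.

PV of 6-year annuity: €10,700.00 × [1 − (1+0.054)^−6] / 0.054 = 53622.02516
Perpetuity value at year 6: €17,200.00 / 0.054 = 318518.51852
PV of perpetuity: 318518.51852 / (1+0.054)^6 = 232322.36593
Total PV = 53622.02516 + 232322.36593 = 285944.39109

€285944.39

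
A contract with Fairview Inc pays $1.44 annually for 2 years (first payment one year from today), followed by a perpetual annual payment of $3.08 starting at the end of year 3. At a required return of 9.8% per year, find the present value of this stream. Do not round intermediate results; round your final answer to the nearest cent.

$28.57

PV of 2-year annuity: $1.44 × [1 − (1+0.098)^−2] / 0.098 = 2.50590
Perpetuity value at year 2: $3.08 / 0.098 = 31.42857
PV of perpetuity: 31.42857 / (1+0.098)^2 = 26.06874
Total PV = 2.50590 + 26.06874 = 28.57463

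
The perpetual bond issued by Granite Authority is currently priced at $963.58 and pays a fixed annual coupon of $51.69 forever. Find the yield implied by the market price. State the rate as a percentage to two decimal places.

5.36%

P = C/r ⇒ r = C/P = $51.69/$963.58 = 0.053644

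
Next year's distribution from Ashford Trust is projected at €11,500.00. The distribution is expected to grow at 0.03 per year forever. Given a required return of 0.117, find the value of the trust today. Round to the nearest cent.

Growing perpetuity: P = D₁ / (r − g) = €11,500.0000 / (0.117 − 0.03) = €132,183.91

€132183.91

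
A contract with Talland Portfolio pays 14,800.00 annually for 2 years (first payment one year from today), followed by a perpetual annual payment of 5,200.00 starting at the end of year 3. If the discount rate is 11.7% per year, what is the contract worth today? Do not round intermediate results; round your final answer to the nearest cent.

PV of 2-year annuity: 14,800.00 × [1 − (1+0.117)^−2] / 0.117 = 25111.70652
Perpetuity value at year 2: 5,200.00 / 0.117 = 44444.44444
PV of perpetuity: 44444.44444 / (1+0.117)^2 = 35621.41242
Total PV = 25111.70652 + 35621.41242 = 60733.11895

60733.12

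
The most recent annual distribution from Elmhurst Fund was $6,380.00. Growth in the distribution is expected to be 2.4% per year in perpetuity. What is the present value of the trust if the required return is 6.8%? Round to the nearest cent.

D₁ = D₀ × (1 + g) = $6,380.00 × 1.024 = $6,533.1200
Growing perpetuity: P = D₁ / (r − g) = $6,533.1200 / (0.068 − 0.024) = $148,480.00

$148480.00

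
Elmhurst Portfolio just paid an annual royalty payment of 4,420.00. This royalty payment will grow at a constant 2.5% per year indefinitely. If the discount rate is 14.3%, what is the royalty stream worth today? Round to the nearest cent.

D₁ = D₀ × (1 + g) = 4,420.00 × 1.025 = 4,530.5000
Growing perpetuity: P = D₁ / (r − g) = 4,530.5000 / (0.143 − 0.025) = 38,394.07

38394.07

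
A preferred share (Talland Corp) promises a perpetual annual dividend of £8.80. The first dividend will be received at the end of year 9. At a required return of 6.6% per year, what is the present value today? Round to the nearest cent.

Value at end of year 8: C / r = £8.80 / 0.066 = £133.3333
Discount to today: PV = £133.3333 / (1 + 0.066)^8 = £133.3333 / 1.667468 = £79.96

£79.96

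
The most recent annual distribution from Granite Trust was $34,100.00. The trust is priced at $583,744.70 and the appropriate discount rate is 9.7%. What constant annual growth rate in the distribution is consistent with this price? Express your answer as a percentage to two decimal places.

3.65%

P = D₀(1+g)/(r−g) ⇒ P(r−g) = D₀(1+g) ⇒ g(P+D₀) = P·r − D₀
g = (P·r − D₀)/(P + D₀) = ($583,744.70×0.097 − $34,100.00) / ($583,744.70 + $34,100.00) = 0.036455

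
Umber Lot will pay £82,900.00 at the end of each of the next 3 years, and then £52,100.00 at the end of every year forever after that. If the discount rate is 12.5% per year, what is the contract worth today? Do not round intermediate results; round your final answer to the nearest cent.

PV of 3-year annuity: £82,900.00 × [1 − (1+0.125)^−3] / 0.125 = 197413.44307
Perpetuity value at year 3: £52,100.00 / 0.125 = 416800.00000
PV of perpetuity: 416800.00000 / (1+0.125)^3 = 292731.96159
Total PV = 197413.44307 + 292731.96159 = 490145.40466

£490145.40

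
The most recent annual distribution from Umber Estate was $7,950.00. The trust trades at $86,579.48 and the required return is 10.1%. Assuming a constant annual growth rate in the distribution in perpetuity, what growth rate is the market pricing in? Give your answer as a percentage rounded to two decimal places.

P = D₀(1+g)/(r−g) ⇒ P(r−g) = D₀(1+g) ⇒ g(P+D₀) = P·r − D₀
g = (P·r − D₀)/(P + D₀) = ($86,579.48×0.101 − $7,950.00) / ($86,579.48 + $7,950.00) = 0.008405

0.84%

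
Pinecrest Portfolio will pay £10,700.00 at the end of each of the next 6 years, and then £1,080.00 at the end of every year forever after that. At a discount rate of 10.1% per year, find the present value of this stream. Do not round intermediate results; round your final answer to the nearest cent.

£52468.18

PV of 6-year annuity: £10,700.00 × [1 − (1+0.101)^−6] / 0.101 = 46465.04088
Perpetuity value at year 6: £1,080.00 / 0.101 = 10693.06931
PV of perpetuity: 10693.06931 / (1+0.101)^6 = 6003.13995
Total PV = 46465.04088 + 6003.13995 = 52468.18083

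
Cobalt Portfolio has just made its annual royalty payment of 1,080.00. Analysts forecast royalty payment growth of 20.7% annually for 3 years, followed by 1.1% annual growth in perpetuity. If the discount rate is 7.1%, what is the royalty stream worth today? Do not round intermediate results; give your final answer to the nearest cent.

30182.89

D_1 = 1303.56000
D_2 = 1573.39692
D_3 = 1899.09008
Terminal value at year 3: TV = D_3×(1+g_2)/(r−g_2) = 1919.98007/0.06 = 31999.66789
P_0 = D_1/(1+r)^1 + D_2/(1+r)^2 + D_3/(1+r)^3 + TV/(1+r)^3
    = 1217.14286 + 1371.70068 + 1545.88489 + 26048.16046 = 30182.88889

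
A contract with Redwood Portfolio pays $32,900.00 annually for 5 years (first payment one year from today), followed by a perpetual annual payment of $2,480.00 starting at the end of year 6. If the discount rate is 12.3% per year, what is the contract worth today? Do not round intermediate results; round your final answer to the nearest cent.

$129009.79

PV of 5-year annuity: $32,900.00 × [1 − (1+0.123)^−5] / 0.123 = 117720.99420
Perpetuity value at year 5: $2,480.00 / 0.123 = 20162.60163
PV of perpetuity: 20162.60163 / (1+0.123)^5 = 11288.80024
Total PV = 117720.99420 + 11288.80024 = 129009.79444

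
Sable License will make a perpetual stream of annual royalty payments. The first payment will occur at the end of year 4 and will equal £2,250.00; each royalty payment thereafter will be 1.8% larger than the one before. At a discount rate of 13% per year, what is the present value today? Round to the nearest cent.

£13922.88

Value at end of year 3: C₁ / (r − g) = £2,250.00 / (0.13 − 0.018) = £20,089.2857
Discount to today: PV = £20,089.2857 / (1 + 0.13)^3 = £20,089.2857 / 1.442897 = £13,922.88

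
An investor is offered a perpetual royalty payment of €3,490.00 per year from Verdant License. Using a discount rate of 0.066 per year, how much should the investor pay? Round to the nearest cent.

€52878.79

Level perpetuity: PV = C / r = €3,490.00 / 0.066 = €52,878.79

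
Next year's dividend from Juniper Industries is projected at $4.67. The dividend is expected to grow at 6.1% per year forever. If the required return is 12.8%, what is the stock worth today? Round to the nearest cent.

Growing perpetuity: P = D₁ / (r − g) = $4.6700 / (0.128 − 0.061) = $69.70

$69.70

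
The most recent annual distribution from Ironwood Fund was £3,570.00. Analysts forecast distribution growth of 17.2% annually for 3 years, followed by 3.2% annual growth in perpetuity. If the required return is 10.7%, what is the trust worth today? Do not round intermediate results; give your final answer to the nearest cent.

£70312.05

D_1 = 4184.04000
D_2 = 4903.69488
D_3 = 5747.13040
Terminal value at year 3: TV = D_3×(1+g_2)/(r−g_2) = 5931.03857/0.075 = 79080.51430
P_0 = D_1/(1+r)^1 + D_2/(1+r)^2 + D_3/(1+r)^3 + TV/(1+r)^3
    = 3779.62060 + 4001.54954 + 4236.50954 + 58294.37124 = 70312.05092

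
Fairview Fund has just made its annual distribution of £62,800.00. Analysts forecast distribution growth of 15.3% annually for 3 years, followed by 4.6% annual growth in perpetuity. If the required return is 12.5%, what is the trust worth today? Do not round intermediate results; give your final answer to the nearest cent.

£1093082.19

D_1 = 72408.40000
D_2 = 83486.88520
D_3 = 96260.37864
Terminal value at year 3: TV = D_3×(1+g_2)/(r−g_2) = 100688.35605/0.079 = 1274536.15257
P_0 = D_1/(1+r)^1 + D_2/(1+r)^2 + D_3/(1+r)^3 + TV/(1+r)^3
    = 64363.02222 + 65964.94633 + 67606.74055 + 895147.47615 = 1093082.18526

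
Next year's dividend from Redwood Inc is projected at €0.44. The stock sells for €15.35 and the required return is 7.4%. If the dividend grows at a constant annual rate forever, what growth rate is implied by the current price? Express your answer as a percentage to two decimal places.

P = D₁/(r−g) ⇒ g = r − D₁/P = 0.074 − €0.44/€15.35 = 0.045336

4.53%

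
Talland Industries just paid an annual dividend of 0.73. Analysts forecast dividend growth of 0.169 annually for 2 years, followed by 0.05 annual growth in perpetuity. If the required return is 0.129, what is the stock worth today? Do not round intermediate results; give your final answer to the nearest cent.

D_1 = 0.85337
D_2 = 0.99759
Terminal value at year 2: TV = D_2×(1+g_2)/(r−g_2) = 1.04747/0.079 = 13.25910
P_0 = D_1/(1+r)^1 + D_2/(1+r)^2 + TV/(1+r)^2
    = 0.75586 + 0.78264 + 10.40222 = 11.94073

11.94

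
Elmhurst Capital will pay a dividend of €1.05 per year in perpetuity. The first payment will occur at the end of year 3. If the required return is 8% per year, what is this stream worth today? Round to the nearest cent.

Value at end of year 2: C / r = €1.05 / 0.08 = €13.1250
Discount to today: PV = €13.1250 / (1 + 0.08)^2 = €13.1250 / 1.166400 = €11.25

€11.25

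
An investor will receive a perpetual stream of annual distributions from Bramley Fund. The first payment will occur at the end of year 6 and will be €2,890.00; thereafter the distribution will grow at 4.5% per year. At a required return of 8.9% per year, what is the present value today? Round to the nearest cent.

Value at end of year 5: C₁ / (r − g) = €2,890.00 / (0.089 − 0.045) = €65,681.8182
Discount to today: PV = €65,681.8182 / (1 + 0.089)^5 = €65,681.8182 / 1.531579 = €42,885.03

€42885.03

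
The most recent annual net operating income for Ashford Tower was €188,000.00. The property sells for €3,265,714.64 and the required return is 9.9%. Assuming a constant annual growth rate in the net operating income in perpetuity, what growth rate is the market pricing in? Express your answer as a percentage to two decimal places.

3.92%

P = D₀(1+g)/(r−g) ⇒ P(r−g) = D₀(1+g) ⇒ g(P+D₀) = P·r − D₀
g = (P·r − D₀)/(P + D₀) = (€3,265,714.64×0.099 − €188,000.00) / (€3,265,714.64 + €188,000.00) = 0.039177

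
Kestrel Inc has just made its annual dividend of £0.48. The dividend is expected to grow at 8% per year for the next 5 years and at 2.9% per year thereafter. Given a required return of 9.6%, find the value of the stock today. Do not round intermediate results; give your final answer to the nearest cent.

£9.15

D_1 = 0.51840
D_2 = 0.55987
D_3 = 0.60466
D_4 = 0.65303
D_5 = 0.70528
Terminal value at year 5: TV = D_5×(1+g_2)/(r−g_2) = 0.72573/0.067 = 10.83180
P_0 = D_1/(1+r)^1 + D_2/(1+r)^2 + D_3/(1+r)^3 + D_4/(1+r)^4 + D_5/(1+r)^5 + TV/(1+r)^5
    = 0.47299 + 0.46609 + 0.45928 + 0.45258 + 0.44597 + 6.84933 = 9.14624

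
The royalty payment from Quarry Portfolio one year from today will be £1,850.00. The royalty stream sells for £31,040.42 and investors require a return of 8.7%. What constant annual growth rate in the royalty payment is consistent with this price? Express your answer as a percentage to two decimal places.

2.74%

P = D₁/(r−g) ⇒ g = r − D₁/P = 0.087 − £1,850.00/£31,040.42 = 0.027400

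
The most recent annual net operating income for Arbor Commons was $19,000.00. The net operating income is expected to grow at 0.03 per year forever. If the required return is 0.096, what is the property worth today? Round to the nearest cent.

D₁ = D₀ × (1 + g) = $19,000.00 × 1.03 = $19,570.0000
Growing perpetuity: P = D₁ / (r − g) = $19,570.0000 / (0.096 − 0.03) = $296,515.15

$296515.15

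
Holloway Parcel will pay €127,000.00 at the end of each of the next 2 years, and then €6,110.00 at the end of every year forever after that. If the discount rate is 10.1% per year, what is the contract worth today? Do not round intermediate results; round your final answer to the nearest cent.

PV of 2-year annuity: €127,000.00 × [1 − (1+0.101)^−2] / 0.101 = 220117.78575
Perpetuity value at year 2: €6,110.00 / 0.101 = 60495.04950
PV of perpetuity: 60495.04950 / (1+0.101)^2 = 49905.13084
Total PV = 220117.78575 + 49905.13084 = 270022.91658

€270022.92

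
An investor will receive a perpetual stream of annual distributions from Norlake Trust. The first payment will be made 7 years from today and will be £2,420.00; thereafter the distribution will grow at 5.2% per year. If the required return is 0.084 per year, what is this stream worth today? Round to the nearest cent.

£46611.14

Value at end of year 6: C₁ / (r − g) = £2,420.00 / (0.084 − 0.052) = £75,625.0000
Discount to today: PV = £75,625.0000 / (1 + 0.084)^6 = £75,625.0000 / 1.622466 = £46,611.14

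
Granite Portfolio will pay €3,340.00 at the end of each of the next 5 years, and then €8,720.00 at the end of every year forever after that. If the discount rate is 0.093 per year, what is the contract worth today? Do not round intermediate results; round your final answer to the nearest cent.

PV of 5-year annuity: €3,340.00 × [1 − (1+0.093)^−5] / 0.093 = 12890.93635
Perpetuity value at year 5: €8,720.00 / 0.093 = 93763.44086
PV of perpetuity: 93763.44086 / (1+0.093)^5 = 60108.06213
Total PV = 12890.93635 + 60108.06213 = 72998.99848

€72999.00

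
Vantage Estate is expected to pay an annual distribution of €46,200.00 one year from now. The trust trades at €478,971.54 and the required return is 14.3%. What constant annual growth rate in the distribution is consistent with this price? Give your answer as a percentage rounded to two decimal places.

P = D₁/(r−g) ⇒ g = r − D₁/P = 0.143 − €46,200.00/€478,971.54 = 0.046543

4.65%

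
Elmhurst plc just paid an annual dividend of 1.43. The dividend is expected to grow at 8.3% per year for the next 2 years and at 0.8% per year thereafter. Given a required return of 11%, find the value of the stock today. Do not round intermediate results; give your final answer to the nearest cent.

D_1 = 1.54869
D_2 = 1.67723
Terminal value at year 2: TV = D_2×(1+g_2)/(r−g_2) = 1.69065/0.102 = 16.57499
P_0 = D_1/(1+r)^1 + D_2/(1+r)^2 + TV/(1+r)^2
    = 1.39522 + 1.36128 + 13.45263 = 16.20913

16.21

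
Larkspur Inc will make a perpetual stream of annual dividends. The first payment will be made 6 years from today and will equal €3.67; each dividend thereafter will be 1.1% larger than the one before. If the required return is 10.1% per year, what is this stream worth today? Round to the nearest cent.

€25.21

Value at end of year 5: C₁ / (r − g) = €3.67 / (0.101 − 0.011) = €40.7778
Discount to today: PV = €40.7778 / (1 + 0.101)^5 = €40.7778 / 1.617844 = €25.21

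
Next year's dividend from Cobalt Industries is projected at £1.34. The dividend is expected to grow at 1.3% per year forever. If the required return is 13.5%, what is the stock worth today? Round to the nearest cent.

£10.98

Growing perpetuity: P = D₁ / (r − g) = £1.3400 / (0.135 − 0.013) = £10.98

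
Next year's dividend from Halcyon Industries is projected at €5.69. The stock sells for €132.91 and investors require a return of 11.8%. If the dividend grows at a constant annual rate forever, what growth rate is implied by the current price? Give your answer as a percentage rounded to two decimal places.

7.52%

P = D₁/(r−g) ⇒ g = r − D₁/P = 0.118 − €5.69/€132.91 = 0.075189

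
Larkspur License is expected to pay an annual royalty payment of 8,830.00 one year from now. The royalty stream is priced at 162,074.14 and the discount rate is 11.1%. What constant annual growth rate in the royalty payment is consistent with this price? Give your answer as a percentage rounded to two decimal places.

5.65%

P = D₁/(r−g) ⇒ g = r − D₁/P = 0.111 − 8,830.00/162,074.14 = 0.056519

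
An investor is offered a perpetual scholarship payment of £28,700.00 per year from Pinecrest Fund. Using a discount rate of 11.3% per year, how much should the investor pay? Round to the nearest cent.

Level perpetuity: PV = C / r = £28,700.00 / 0.113 = £253,982.30

£253982.30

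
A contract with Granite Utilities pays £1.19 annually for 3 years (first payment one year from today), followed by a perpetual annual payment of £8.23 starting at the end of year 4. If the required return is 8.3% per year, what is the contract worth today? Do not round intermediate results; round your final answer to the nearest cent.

PV of 3-year annuity: £1.19 × [1 − (1+0.083)^−3] / 0.083 = 3.05022
Perpetuity value at year 3: £8.23 / 0.083 = 99.15663
PV of perpetuity: 99.15663 / (1+0.083)^3 = 78.06141
Total PV = 3.05022 + 78.06141 = 81.11163

£81.11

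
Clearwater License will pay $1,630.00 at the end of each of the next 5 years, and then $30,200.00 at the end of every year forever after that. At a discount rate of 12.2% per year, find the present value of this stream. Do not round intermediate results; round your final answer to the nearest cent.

PV of 5-year annuity: $1,630.00 × [1 − (1+0.122)^−5] / 0.122 = 5846.78899
Perpetuity value at year 5: $30,200.00 / 0.122 = 247540.98361
PV of perpetuity: 247540.98361 / (1+0.122)^5 = 139213.97293
Total PV = 5846.78899 + 139213.97293 = 145060.76192

$145060.76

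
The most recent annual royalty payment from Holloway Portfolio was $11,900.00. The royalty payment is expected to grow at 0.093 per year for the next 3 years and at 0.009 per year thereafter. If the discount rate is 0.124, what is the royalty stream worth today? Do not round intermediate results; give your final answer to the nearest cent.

$129773.51

D_1 = 13006.70000
D_2 = 14216.32310
D_3 = 15538.44115
Terminal value at year 3: TV = D_3×(1+g_2)/(r−g_2) = 15678.28712/0.115 = 136332.93147
P_0 = D_1/(1+r)^1 + D_2/(1+r)^2 + D_3/(1+r)^3 + TV/(1+r)^3
    = 11571.79715 + 11252.64616 + 10942.29738 + 96006.76572 = 129773.50642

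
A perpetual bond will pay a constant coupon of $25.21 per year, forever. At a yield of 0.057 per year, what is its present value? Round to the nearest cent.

$442.28

Level perpetuity: PV = C / r = $25.21 / 0.057 = $442.28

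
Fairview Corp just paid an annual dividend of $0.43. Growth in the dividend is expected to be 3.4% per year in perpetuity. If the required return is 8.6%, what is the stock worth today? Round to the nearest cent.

D₁ = D₀ × (1 + g) = $0.43 × 1.034 = $0.4446
Growing perpetuity: P = D₁ / (r − g) = $0.4446 / (0.086 − 0.034) = $8.55

$8.55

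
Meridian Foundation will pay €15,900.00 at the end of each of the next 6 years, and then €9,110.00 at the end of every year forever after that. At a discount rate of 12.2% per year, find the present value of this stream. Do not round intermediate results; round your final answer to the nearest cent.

€102431.17

PV of 6-year annuity: €15,900.00 × [1 − (1+0.122)^−6] / 0.122 = 65002.75849
Perpetuity value at year 6: €9,110.00 / 0.122 = 74672.13115
PV of perpetuity: 74672.13115 / (1+0.122)^6 = 37428.41229
Total PV = 65002.75849 + 37428.41229 = 102431.17078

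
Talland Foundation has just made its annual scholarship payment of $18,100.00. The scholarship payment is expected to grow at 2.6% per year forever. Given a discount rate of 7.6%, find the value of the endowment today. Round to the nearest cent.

$371412.00

D₁ = D₀ × (1 + g) = $18,100.00 × 1.026 = $18,570.6000
Growing perpetuity: P = D₁ / (r − g) = $18,570.6000 / (0.076 − 0.026) = $371,412.00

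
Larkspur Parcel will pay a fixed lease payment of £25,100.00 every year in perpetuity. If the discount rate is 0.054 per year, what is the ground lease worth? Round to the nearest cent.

£464814.81

Level perpetuity: PV = C / r = £25,100.00 / 0.054 = £464,814.81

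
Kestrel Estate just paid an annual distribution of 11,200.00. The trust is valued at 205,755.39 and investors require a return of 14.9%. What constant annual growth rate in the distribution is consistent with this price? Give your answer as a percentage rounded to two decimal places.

P = D₀(1+g)/(r−g) ⇒ P(r−g) = D₀(1+g) ⇒ g(P+D₀) = P·r − D₀
g = (P·r − D₀)/(P + D₀) = (205,755.39×0.149 − 11,200.00) / (205,755.39 + 11,200.00) = 0.089685

8.97%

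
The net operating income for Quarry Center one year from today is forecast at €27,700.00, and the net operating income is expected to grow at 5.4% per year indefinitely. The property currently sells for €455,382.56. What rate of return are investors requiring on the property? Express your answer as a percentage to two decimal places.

P = D₁/(r − g) ⇒ r = D₁/P + g = €27,700.0000/€455,382.56 + 0.054 = 0.060828 + 0.054 = 0.114828

11.48%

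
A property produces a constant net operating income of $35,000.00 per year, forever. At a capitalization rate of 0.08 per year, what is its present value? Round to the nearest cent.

$437500.00

Level perpetuity: PV = C / r = $35,000.00 / 0.08 = $437,500.00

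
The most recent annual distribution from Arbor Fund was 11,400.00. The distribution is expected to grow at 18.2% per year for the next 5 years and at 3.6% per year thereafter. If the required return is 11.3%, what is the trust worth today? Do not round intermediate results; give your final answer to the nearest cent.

275717.07

D_1 = 13474.80000
D_2 = 15927.21360
D_3 = 18825.96648
D_4 = 22252.29237
D_5 = 26302.20959
Terminal value at year 5: TV = D_5×(1+g_2)/(r−g_2) = 27249.08913/0.077 = 353884.27443
P_0 = D_1/(1+r)^1 + D_2/(1+r)^2 + D_3/(1+r)^3 + D_4/(1+r)^4 + D_5/(1+r)^5 + TV/(1+r)^5
    = 12106.73854 + 12857.29107 + 13654.37380 + 14500.87137 + 15399.84722 + 207197.94447 = 275717.06648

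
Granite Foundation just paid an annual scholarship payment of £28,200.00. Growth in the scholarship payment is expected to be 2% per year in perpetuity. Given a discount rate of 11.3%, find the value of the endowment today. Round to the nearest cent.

£309290.32

D₁ = D₀ × (1 + g) = £28,200.00 × 1.02 = £28,764.0000
Growing perpetuity: P = D₁ / (r − g) = £28,764.0000 / (0.113 − 0.02) = £309,290.32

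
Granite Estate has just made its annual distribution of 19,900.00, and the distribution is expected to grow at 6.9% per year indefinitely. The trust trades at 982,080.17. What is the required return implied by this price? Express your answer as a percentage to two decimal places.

9.07%

D₁ = 19,900.00 × 1.069 = 21,273.1000
P = D₁/(r − g) ⇒ r = D₁/P + g = 21,273.1000/982,080.17 + 0.069 = 0.021661 + 0.069 = 0.090661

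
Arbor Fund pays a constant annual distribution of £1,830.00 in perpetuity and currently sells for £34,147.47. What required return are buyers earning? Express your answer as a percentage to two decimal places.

P = C/r ⇒ r = C/P = £1,830.00/£34,147.47 = 0.053591

5.36%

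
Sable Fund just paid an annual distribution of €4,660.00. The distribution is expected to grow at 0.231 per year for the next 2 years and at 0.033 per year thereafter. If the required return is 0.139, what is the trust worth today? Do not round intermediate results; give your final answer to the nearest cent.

€63525.16

D_1 = 5736.46000
D_2 = 7061.58226
Terminal value at year 2: TV = D_2×(1+g_2)/(r−g_2) = 7294.61447/0.106 = 68817.11768
P_0 = D_1/(1+r)^1 + D_2/(1+r)^2 + TV/(1+r)^2
    = 5036.40035 + 5443.20354 + 53045.55903 = 63525.16292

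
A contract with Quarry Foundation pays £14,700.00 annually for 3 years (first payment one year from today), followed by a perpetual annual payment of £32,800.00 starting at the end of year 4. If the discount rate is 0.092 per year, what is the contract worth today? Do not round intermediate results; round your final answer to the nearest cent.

£310868.12

PV of 3-year annuity: £14,700.00 × [1 − (1+0.092)^−3] / 0.092 = 37077.79728
Perpetuity value at year 3: £32,800.00 / 0.092 = 356521.73913
PV of perpetuity: 356521.73913 / (1+0.092)^3 = 273790.32750
Total PV = 37077.79728 + 273790.32750 = 310868.12479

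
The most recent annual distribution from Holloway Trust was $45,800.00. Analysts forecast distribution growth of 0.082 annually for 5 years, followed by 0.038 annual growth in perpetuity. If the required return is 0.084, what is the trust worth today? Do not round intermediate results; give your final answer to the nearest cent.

D_1 = 49555.60000
D_2 = 53619.15920
D_3 = 58015.93025
D_4 = 62773.23654
D_5 = 67920.64193
Terminal value at year 5: TV = D_5×(1+g_2)/(r−g_2) = 70501.62632/0.046 = 1532644.05053
P_0 = D_1/(1+r)^1 + D_2/(1+r)^2 + D_3/(1+r)^3 + D_4/(1+r)^4 + D_5/(1+r)^5 + TV/(1+r)^5
    = 45715.49815 + 45631.15222 + 45546.96190 + 45462.92691 + 45379.04698 + 1023988.06002 = 1251723.64618

$1251723.65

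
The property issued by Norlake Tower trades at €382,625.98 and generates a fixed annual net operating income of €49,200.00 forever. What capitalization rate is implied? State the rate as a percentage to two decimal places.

P = C/r ⇒ r = C/P = €49,200.00/€382,625.98 = 0.128585

12.86%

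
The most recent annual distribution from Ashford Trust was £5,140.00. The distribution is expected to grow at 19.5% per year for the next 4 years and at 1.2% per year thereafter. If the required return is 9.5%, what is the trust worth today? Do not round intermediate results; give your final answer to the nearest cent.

D_1 = 6142.30000
D_2 = 7340.04850
D_3 = 8771.35796
D_4 = 10481.77276
Terminal value at year 4: TV = D_4×(1+g_2)/(r−g_2) = 10607.55403/0.083 = 127801.85581
P_0 = D_1/(1+r)^1 + D_2/(1+r)^2 + D_3/(1+r)^3 + D_4/(1+r)^4 + TV/(1+r)^4
    = 5609.40639 + 6121.68095 + 6680.73857 + 7290.85168 + 88895.68556 = 114598.36315

£114598.36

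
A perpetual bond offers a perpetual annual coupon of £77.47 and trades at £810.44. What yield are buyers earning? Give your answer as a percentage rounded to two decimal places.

P = C/r ⇒ r = C/P = £77.47/£810.44 = 0.095590

9.56%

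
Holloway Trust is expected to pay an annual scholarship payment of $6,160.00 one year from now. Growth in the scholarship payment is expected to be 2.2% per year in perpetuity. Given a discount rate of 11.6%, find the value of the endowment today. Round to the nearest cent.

Growing perpetuity: P = D₁ / (r − g) = $6,160.0000 / (0.116 − 0.022) = $65,531.91

$65531.91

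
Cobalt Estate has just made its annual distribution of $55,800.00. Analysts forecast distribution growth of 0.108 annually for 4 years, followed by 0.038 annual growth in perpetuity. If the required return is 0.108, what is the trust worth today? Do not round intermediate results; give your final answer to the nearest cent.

D_1 = 61826.40000
D_2 = 68503.65120
D_3 = 75902.04553
D_4 = 84099.46645
Terminal value at year 4: TV = D_4×(1+g_2)/(r−g_2) = 87295.24617/0.07 = 1247074.94531
P_0 = D_1/(1+r)^1 + D_2/(1+r)^2 + D_3/(1+r)^3 + D_4/(1+r)^4 + TV/(1+r)^4
    = 55800.00000 + 55800.00000 + 55800.00000 + 55800.00000 + 827434.28571 = 1050634.28571

$1050634.29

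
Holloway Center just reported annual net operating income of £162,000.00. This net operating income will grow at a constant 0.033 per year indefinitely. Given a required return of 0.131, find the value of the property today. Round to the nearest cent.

£1707612.24

D₁ = D₀ × (1 + g) = £162,000.00 × 1.033 = £167,346.0000
Growing perpetuity: P = D₁ / (r − g) = £167,346.0000 / (0.131 − 0.033) = £1,707,612.24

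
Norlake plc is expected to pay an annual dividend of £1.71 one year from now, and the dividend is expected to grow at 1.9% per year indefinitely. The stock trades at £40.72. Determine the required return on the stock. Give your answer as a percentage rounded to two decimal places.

6.10%

P = D₁/(r − g) ⇒ r = D₁/P + g = £1.7100/£40.72 + 0.019 = 0.041994 + 0.019 = 0.060994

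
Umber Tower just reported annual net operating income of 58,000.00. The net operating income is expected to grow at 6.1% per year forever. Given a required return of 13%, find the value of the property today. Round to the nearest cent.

D₁ = D₀ × (1 + g) = 58,000.00 × 1.061 = 61,538.0000
Growing perpetuity: P = D₁ / (r − g) = 61,538.0000 / (0.13 − 0.061) = 891,855.07

891855.07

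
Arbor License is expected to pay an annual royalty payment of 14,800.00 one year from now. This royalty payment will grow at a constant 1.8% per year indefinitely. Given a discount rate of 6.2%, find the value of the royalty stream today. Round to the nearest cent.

Growing perpetuity: P = D₁ / (r − g) = 14,800.0000 / (0.062 − 0.018) = 336,363.64

336363.64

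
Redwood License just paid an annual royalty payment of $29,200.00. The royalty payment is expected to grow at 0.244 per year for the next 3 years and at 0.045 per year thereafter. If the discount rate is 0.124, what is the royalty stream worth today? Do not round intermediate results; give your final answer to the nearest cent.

$631313.19

D_1 = 36324.80000
D_2 = 45188.05120
D_3 = 56213.93569
Terminal value at year 3: TV = D_3×(1+g_2)/(r−g_2) = 58743.56280/0.079 = 743589.40252
P_0 = D_1/(1+r)^1 + D_2/(1+r)^2 + D_3/(1+r)^3 + TV/(1+r)^3
    = 32317.43772 + 35767.69798 + 39586.31342 + 523641.74081 = 631313.18993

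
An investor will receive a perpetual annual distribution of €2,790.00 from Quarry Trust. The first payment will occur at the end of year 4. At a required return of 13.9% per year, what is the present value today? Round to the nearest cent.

Value at end of year 3: C / r = €2,790.00 / 0.139 = €20,071.9424
Discount to today: PV = €20,071.9424 / (1 + 0.139)^3 = €20,071.9424 / 1.477649 = €13,583.70

€13583.70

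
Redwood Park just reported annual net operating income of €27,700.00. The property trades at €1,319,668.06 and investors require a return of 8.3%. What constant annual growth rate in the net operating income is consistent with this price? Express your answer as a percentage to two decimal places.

P = D₀(1+g)/(r−g) ⇒ P(r−g) = D₀(1+g) ⇒ g(P+D₀) = P·r − D₀
g = (P·r − D₀)/(P + D₀) = (€1,319,668.06×0.083 − €27,700.00) / (€1,319,668.06 + €27,700.00) = 0.060735

6.07%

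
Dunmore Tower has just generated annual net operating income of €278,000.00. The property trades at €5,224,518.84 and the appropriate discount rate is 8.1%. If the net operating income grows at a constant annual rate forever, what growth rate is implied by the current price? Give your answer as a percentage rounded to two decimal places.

P = D₀(1+g)/(r−g) ⇒ P(r−g) = D₀(1+g) ⇒ g(P+D₀) = P·r − D₀
g = (P·r − D₀)/(P + D₀) = (€5,224,518.84×0.081 − €278,000.00) / (€5,224,518.84 + €278,000.00) = 0.026385

2.64%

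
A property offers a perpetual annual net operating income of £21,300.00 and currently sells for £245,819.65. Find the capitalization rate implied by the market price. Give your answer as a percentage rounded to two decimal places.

8.66%

P = C/r ⇒ r = C/P = £21,300.00/£245,819.65 = 0.086649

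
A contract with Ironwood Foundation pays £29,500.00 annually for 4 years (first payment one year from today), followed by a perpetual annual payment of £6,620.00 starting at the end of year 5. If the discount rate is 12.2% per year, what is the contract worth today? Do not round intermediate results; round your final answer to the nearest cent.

£123465.13

PV of 4-year annuity: £29,500.00 × [1 − (1+0.122)^−4] / 0.122 = 89225.68630
Perpetuity value at year 4: £6,620.00 / 0.122 = 54262.29508
PV of perpetuity: 54262.29508 / (1+0.122)^4 = 34239.44616
Total PV = 89225.68630 + 34239.44616 = 123465.13246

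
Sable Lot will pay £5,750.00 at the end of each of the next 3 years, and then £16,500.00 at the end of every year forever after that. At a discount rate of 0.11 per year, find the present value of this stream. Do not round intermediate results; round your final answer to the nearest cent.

PV of 3-year annuity: £5,750.00 × [1 − (1+0.11)^−3] / 0.11 = 14051.35961
Perpetuity value at year 3: £16,500.00 / 0.11 = 150000.00000
PV of perpetuity: 150000.00000 / (1+0.11)^3 = 109678.70720
Total PV = 14051.35961 + 109678.70720 = 123730.06681

£123730.07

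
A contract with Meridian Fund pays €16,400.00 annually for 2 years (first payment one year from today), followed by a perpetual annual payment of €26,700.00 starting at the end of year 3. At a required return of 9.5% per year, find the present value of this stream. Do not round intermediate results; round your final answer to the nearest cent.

€263055.93

PV of 2-year annuity: €16,400.00 × [1 − (1+0.095)^−2] / 0.095 = 28654.94881
Perpetuity value at year 2: €26,700.00 / 0.095 = 281052.63158
PV of perpetuity: 281052.63158 / (1+0.095)^2 = 234400.97711
Total PV = 28654.94881 + 234400.97711 = 263055.92592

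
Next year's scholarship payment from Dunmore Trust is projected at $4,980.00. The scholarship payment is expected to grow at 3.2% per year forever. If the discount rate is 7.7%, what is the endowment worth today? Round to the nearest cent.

$110666.67

Growing perpetuity: P = D₁ / (r − g) = $4,980.0000 / (0.077 − 0.032) = $110,666.67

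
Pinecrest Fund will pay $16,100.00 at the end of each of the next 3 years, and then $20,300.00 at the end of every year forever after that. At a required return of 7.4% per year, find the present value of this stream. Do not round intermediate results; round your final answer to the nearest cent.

PV of 3-year annuity: $16,100.00 × [1 − (1+0.074)^−3] / 0.074 = 41944.59964
Perpetuity value at year 3: $20,300.00 / 0.074 = 274324.32432
PV of perpetuity: 274324.32432 / (1+0.074)^3 = 221437.65521
Total PV = 41944.59964 + 221437.65521 = 263382.25485

$263382.25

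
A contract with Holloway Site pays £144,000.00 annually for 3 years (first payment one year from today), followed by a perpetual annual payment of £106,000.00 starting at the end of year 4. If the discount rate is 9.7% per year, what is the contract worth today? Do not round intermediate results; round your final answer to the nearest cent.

£1187785.23

PV of 3-year annuity: £144,000.00 × [1 − (1+0.097)^−3] / 0.097 = 360006.52486
Perpetuity value at year 3: £106,000.00 / 0.097 = 1092783.50515
PV of perpetuity: 1092783.50515 / (1+0.097)^3 = 827778.70214
Total PV = 360006.52486 + 827778.70214 = 1187785.22699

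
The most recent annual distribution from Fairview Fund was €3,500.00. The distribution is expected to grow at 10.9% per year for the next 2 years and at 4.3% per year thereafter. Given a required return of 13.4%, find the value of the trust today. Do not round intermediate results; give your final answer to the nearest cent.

€45136.35

D_1 = 3881.50000
D_2 = 4304.58350
Terminal value at year 2: TV = D_2×(1+g_2)/(r−g_2) = 4489.68059/0.091 = 49337.14935
P_0 = D_1/(1+r)^1 + D_2/(1+r)^2 + TV/(1+r)^2
    = 3422.83951 + 3347.38008 + 38366.12555 = 45136.34514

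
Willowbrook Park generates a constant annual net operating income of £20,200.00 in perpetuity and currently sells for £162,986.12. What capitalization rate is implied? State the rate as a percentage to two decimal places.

P = C/r ⇒ r = C/P = £20,200.00/£162,986.12 = 0.123937

12.39%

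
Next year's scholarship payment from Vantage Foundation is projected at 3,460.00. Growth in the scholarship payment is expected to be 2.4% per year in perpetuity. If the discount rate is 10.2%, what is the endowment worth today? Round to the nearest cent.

Growing perpetuity: P = D₁ / (r − g) = 3,460.0000 / (0.102 − 0.024) = 44,358.97

44358.97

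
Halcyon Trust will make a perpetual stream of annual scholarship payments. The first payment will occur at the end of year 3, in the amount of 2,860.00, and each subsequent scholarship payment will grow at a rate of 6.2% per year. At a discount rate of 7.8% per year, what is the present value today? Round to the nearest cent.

Value at end of year 2: C₁ / (r − g) = 2,860.00 / (0.078 − 0.062) = 178,750.0000
Discount to today: PV = 178,750.0000 / (1 + 0.078)^2 = 178,750.0000 / 1.162084 = 153,818.48

153818.48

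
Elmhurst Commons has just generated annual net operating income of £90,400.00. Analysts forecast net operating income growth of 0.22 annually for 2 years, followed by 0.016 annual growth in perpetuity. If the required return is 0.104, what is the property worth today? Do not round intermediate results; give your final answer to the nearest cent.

£1484855.73

D_1 = 110288.00000
D_2 = 134551.36000
Terminal value at year 2: TV = D_2×(1+g_2)/(r−g_2) = 136704.18176/0.088 = 1553456.61091
P_0 = D_1/(1+r)^1 + D_2/(1+r)^2 + TV/(1+r)^2
    = 99898.55072 + 110395.13758 + 1274562.04292 = 1484855.73123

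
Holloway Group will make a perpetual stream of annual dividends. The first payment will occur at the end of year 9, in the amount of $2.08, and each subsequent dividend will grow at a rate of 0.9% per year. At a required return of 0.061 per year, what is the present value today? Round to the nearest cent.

$24.91

Value at end of year 8: C₁ / (r − g) = $2.08 / (0.061 − 0.009) = $40.0000
Discount to today: PV = $40.0000 / (1 + 0.061)^8 = $40.0000 / 1.605917 = $24.91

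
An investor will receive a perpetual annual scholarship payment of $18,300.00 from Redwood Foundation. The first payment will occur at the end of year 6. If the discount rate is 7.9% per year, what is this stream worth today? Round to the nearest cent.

$158385.99

Value at end of year 5: C / r = $18,300.00 / 0.079 = $231,645.5696
Discount to today: PV = $231,645.5696 / (1 + 0.079)^5 = $231,645.5696 / 1.462538 = $158,385.99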